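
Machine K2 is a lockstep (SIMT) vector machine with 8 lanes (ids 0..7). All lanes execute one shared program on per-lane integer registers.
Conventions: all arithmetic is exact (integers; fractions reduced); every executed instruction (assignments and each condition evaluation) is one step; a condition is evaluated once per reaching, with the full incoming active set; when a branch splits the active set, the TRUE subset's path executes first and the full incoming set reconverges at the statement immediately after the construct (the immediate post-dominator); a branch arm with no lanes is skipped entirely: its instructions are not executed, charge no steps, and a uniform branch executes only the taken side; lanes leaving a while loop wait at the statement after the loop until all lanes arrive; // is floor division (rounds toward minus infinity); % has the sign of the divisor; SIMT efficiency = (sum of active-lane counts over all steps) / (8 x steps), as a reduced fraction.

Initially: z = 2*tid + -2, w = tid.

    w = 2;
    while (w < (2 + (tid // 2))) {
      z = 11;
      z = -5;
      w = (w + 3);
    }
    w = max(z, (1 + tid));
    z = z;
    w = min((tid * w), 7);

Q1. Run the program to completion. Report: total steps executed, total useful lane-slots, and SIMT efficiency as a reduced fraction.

Answer: 9 steps, 64 useful, 8/9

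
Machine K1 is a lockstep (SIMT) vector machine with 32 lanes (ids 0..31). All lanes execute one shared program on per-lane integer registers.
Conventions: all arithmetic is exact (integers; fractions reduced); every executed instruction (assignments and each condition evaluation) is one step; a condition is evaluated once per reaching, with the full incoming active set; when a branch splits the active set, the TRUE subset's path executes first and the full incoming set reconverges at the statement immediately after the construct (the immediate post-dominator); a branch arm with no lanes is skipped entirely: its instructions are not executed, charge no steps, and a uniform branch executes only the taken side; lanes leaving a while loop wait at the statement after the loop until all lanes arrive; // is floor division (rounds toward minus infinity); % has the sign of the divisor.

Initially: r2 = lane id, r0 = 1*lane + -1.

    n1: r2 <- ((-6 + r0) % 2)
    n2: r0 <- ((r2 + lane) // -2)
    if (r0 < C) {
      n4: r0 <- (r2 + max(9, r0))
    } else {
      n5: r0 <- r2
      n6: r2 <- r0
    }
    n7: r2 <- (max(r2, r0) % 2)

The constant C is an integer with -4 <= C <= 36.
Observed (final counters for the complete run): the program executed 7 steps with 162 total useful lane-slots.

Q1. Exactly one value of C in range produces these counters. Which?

Answer: C = -1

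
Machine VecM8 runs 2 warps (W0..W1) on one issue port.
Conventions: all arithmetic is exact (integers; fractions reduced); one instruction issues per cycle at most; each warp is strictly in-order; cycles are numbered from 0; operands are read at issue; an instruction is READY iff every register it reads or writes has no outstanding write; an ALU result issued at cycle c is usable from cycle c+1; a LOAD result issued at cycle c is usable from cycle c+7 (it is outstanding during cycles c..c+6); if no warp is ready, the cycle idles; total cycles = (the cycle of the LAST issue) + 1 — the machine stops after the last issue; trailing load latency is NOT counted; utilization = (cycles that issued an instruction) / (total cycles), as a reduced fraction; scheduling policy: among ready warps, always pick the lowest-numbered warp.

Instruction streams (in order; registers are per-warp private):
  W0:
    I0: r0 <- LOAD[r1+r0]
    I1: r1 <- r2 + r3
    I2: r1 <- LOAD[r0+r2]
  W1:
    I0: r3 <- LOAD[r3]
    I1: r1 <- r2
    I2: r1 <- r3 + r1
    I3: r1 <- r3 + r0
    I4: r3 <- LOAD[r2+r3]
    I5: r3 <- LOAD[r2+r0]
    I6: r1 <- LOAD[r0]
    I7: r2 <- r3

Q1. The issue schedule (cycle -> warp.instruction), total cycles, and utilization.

cycle 0: W0.I0
cycle 1: W0.I1
cycle 2: W1.I0
cycle 3: W1.I1
cycle 4: idle
cycle 5: idle
cycle 6: idle
cycle 7: W0.I2
cycle 8: idle
cycle 9: W1.I2
cycle 10: W1.I3
cycle 11: W1.I4
cycle 12: idle
cycle 13: idle
cycle 14: idle
cycle 15: idle
cycle 16: idle
cycle 17: idle
cycle 18: W1.I5
cycle 19: W1.I6
cycle 20: idle
cycle 21: idle
cycle 22: idle
cycle 23: idle
cycle 24: idle
cycle 25: W1.I7

Answer: 26 cycles, utilization 11/26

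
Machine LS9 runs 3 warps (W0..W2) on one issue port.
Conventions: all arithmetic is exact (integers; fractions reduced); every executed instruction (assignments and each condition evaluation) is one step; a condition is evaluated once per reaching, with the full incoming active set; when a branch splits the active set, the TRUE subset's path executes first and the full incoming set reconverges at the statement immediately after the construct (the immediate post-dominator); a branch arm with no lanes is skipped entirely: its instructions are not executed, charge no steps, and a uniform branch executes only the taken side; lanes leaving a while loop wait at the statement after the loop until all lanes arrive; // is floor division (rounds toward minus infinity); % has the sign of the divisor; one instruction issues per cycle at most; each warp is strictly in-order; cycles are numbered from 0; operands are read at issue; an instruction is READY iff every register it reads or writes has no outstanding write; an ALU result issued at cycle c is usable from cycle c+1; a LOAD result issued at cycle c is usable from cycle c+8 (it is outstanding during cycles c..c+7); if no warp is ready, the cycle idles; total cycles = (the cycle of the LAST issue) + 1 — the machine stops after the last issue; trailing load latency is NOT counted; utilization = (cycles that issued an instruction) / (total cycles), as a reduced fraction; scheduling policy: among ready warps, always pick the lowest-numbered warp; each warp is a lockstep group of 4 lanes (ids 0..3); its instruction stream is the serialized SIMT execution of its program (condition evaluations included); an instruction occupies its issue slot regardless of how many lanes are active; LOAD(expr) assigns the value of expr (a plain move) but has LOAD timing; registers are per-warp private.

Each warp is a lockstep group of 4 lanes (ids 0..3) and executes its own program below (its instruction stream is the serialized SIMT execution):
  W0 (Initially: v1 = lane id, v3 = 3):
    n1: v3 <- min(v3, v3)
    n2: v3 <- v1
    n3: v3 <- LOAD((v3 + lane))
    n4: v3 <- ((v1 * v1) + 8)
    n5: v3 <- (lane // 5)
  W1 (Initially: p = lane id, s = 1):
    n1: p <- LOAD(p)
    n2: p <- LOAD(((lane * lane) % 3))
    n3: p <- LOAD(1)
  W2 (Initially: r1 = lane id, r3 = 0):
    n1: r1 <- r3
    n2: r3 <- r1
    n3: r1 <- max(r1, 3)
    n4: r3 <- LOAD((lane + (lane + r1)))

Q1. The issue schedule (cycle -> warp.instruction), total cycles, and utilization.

cycle 0: W0.I0
cycle 1: W0.I1
cycle 2: W0.I2
cycle 3: W1.I0
cycle 4: W2.I0
cycle 5: W2.I1
cycle 6: W2.I2
cycle 7: W2.I3
cycle 8: idle
cycle 9: idle
cycle 10: W0.I3
cycle 11: W0.I4
cycle 12: W1.I1
cycle 13: idle
cycle 14: idle
cycle 15: idle
cycle 16: idle
cycle 17: idle
cycle 18: idle
cycle 19: idle
cycle 20: W1.I2

Answer: 21 cycles, utilization 4/7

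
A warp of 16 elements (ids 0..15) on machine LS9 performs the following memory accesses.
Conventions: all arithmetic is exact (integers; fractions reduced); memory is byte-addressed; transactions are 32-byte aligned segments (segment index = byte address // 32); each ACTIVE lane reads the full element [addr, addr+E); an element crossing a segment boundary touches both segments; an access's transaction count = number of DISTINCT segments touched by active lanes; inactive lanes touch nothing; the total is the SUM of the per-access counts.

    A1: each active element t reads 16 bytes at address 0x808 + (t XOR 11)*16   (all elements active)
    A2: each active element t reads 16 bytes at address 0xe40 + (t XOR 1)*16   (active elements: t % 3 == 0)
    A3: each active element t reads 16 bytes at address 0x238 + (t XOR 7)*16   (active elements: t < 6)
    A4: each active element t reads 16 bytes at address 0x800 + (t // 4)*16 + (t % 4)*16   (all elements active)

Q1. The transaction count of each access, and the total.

A1: 9 transactions
A2: 6 transactions
A3: 4 transactions
A4: 4 transactions

Answer: 9,6,4,4; total 23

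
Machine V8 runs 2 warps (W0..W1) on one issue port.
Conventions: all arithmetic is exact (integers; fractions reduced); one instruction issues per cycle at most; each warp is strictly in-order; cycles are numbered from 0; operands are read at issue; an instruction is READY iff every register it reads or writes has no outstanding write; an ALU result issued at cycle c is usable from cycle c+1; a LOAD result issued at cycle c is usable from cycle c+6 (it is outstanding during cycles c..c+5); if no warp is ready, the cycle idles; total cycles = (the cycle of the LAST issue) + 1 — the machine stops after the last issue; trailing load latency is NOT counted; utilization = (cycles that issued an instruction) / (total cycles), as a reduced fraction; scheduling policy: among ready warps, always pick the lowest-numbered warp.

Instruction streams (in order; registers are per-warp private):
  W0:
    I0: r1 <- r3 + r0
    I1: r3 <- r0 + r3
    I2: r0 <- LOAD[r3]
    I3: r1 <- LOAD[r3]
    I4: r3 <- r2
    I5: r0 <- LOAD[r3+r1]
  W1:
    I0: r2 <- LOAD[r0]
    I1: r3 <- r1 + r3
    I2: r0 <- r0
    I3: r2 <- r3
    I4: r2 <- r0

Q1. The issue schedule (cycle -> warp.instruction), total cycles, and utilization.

cycle 0: W0.I0
cycle 1: W0.I1
cycle 2: W0.I2
cycle 3: W0.I3
cycle 4: W0.I4
cycle 5: W1.I0
cycle 6: W1.I1
cycle 7: W1.I2
cycle 8: idle
cycle 9: W0.I5
cycle 10: idle
cycle 11: W1.I3
cycle 12: W1.I4

Answer: 13 cycles, utilization 11/13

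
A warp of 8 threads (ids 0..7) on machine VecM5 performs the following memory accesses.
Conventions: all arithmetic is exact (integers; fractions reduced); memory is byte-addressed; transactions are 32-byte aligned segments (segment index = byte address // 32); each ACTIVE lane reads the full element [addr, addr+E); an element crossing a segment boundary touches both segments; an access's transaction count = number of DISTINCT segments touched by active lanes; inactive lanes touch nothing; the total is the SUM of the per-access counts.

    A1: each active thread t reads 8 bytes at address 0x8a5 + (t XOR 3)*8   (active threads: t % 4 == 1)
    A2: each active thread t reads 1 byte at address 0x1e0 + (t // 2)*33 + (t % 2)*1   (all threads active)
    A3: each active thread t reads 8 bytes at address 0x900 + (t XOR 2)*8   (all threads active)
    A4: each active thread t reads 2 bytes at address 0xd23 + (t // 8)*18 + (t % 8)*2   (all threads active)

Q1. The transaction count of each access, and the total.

A1: 2 transactions
A2: 4 transactions
A3: 2 transactions
A4: 1 transaction

Answer: 2,4,2,1; total 9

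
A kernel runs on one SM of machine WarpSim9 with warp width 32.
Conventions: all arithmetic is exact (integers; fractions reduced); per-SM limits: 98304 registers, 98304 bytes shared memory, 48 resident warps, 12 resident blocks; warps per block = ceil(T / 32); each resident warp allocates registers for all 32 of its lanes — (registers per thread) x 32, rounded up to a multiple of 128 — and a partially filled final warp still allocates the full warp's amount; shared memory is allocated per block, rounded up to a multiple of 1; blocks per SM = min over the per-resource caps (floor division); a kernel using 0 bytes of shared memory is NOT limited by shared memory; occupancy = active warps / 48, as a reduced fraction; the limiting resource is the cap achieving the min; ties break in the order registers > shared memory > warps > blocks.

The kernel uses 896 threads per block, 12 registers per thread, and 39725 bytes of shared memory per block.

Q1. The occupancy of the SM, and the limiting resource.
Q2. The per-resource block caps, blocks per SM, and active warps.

Answer: occupancy 7/12, limited by warps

registers: 9 blocks
shared memory: 2 blocks
warps: 1 block
blocks: 12 blocks

Answer: 1 block, 28 active warps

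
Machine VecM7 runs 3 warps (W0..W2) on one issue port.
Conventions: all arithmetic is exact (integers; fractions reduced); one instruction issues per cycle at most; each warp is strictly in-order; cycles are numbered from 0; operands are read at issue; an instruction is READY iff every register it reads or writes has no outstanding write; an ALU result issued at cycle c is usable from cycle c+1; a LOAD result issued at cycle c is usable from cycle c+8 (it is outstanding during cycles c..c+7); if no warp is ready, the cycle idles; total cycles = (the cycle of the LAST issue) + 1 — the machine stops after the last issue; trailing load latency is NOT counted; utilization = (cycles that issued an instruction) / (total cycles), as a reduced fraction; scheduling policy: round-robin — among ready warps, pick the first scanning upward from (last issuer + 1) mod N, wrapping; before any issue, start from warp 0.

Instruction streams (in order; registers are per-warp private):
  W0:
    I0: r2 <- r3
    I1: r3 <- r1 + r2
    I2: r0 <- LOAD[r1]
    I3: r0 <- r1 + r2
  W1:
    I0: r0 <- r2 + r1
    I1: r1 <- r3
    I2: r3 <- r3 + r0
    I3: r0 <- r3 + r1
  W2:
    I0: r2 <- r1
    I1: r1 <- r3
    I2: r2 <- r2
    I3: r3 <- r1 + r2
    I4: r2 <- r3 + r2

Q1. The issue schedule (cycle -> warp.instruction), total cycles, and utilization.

cycle 0: W0.I0
cycle 1: W1.I0
cycle 2: W2.I0
cycle 3: W0.I1
cycle 4: W1.I1
cycle 5: W2.I1
cycle 6: W0.I2
cycle 7: W1.I2
cycle 8: W2.I2
cycle 9: W1.I3
cycle 10: W2.I3
cycle 11: W2.I4
cycle 12: idle
cycle 13: idle
cycle 14: W0.I3

Answer: 15 cycles, utilization 13/15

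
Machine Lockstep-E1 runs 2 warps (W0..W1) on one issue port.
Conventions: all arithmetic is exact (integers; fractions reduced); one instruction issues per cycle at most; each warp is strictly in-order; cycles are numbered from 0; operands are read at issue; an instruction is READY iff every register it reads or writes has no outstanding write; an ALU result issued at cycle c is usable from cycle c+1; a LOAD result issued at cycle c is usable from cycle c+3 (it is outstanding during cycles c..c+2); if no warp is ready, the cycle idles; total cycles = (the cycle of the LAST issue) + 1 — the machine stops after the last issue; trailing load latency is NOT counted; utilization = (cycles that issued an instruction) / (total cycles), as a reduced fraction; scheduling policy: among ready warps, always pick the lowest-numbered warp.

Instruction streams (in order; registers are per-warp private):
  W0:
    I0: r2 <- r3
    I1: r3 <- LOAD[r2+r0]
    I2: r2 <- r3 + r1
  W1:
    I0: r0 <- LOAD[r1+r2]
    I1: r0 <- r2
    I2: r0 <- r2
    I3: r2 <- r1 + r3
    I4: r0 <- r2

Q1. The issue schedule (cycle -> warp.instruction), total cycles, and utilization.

cycle 0: W0.I0
cycle 1: W0.I1
cycle 2: W1.I0
cycle 3: idle
cycle 4: W0.I2
cycle 5: W1.I1
cycle 6: W1.I2
cycle 7: W1.I3
cycle 8: W1.I4

Answer: 9 cycles, utilization 8/9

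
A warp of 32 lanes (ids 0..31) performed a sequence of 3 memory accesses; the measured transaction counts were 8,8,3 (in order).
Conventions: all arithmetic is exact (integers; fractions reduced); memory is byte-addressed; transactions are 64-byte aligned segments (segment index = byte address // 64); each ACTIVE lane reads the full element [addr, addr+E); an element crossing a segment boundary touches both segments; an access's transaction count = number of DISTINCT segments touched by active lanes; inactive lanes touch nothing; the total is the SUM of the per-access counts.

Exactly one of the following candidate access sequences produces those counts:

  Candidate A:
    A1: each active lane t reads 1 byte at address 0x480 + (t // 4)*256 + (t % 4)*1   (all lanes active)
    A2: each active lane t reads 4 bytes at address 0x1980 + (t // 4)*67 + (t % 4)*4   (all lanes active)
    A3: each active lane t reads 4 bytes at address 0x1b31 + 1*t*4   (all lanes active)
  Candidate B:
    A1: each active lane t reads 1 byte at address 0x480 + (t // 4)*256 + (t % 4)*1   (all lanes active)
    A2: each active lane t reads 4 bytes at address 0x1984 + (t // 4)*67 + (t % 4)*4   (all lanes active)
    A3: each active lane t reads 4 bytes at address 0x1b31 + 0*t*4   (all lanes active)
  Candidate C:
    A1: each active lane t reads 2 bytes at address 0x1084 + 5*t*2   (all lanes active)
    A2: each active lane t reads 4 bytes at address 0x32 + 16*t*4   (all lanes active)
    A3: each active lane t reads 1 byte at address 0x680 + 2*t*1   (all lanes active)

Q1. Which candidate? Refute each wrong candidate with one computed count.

B: A3 gives 1 transaction, not 3
C: A1 gives 5 transactions, not 8
A: all counts match (8,8,3)

Answer: A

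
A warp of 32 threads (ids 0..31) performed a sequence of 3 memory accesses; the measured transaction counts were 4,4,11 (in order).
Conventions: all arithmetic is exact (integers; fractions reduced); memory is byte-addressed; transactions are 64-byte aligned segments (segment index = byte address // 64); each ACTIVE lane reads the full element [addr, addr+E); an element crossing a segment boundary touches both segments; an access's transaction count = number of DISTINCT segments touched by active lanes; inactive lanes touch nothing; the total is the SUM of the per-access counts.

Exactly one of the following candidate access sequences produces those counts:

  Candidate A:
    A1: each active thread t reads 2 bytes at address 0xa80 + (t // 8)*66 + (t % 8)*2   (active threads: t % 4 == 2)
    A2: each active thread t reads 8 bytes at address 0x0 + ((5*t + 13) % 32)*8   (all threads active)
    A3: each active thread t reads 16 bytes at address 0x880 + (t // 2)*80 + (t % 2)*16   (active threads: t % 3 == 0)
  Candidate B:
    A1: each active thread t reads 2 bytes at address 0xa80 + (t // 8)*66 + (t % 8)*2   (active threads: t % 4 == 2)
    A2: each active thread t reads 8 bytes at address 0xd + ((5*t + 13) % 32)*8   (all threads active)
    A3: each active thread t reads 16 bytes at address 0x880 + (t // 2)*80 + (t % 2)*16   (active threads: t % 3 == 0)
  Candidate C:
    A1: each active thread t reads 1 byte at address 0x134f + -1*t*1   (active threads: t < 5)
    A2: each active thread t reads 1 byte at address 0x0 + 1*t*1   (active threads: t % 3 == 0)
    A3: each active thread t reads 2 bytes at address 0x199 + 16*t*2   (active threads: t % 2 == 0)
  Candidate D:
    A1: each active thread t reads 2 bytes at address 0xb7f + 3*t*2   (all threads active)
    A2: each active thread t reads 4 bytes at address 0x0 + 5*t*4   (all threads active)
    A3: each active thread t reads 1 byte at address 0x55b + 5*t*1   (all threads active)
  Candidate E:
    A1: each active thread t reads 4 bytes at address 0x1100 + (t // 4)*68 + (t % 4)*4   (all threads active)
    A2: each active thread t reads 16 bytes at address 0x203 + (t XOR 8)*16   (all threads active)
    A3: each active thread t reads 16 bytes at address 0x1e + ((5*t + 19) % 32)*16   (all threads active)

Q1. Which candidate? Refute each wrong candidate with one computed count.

B: A2 gives 5 transactions, not 4
C: A1 gives 1 transaction, not 4
D: A2 gives 10 transactions, not 4
E: A1 gives 8 transactions, not 4
A: all counts match (4,4,11)

Answer: A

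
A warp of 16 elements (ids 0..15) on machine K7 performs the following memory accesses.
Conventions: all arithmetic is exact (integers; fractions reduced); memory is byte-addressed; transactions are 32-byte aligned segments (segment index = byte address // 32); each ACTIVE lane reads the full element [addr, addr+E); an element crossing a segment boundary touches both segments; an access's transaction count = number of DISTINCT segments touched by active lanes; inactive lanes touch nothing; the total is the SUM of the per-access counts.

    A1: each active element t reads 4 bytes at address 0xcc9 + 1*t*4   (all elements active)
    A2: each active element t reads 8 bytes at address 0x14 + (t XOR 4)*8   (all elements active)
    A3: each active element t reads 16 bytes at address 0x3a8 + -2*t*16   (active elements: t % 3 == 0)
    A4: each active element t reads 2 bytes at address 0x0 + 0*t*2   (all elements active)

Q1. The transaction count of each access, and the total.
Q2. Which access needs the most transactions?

A1: 3 transactions
A2: 5 transactions
A3: 6 transactions
A4: 1 transaction

Answer: 3,5,6,1; total 15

Answer: A3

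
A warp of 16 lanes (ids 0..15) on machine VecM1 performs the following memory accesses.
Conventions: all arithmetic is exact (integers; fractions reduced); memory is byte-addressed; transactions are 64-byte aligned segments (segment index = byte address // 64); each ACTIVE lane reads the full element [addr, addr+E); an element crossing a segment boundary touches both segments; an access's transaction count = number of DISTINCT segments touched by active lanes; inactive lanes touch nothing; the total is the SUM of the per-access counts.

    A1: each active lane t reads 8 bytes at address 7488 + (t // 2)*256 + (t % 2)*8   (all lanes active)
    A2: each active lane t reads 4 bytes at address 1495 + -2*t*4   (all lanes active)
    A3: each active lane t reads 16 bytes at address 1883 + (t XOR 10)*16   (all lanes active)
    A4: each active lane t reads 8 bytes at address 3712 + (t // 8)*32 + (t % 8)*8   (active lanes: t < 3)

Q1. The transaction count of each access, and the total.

A1: 8 transactions
A2: 3 transactions
A3: 5 transactions
A4: 1 transaction

Answer: 8,3,5,1; total 17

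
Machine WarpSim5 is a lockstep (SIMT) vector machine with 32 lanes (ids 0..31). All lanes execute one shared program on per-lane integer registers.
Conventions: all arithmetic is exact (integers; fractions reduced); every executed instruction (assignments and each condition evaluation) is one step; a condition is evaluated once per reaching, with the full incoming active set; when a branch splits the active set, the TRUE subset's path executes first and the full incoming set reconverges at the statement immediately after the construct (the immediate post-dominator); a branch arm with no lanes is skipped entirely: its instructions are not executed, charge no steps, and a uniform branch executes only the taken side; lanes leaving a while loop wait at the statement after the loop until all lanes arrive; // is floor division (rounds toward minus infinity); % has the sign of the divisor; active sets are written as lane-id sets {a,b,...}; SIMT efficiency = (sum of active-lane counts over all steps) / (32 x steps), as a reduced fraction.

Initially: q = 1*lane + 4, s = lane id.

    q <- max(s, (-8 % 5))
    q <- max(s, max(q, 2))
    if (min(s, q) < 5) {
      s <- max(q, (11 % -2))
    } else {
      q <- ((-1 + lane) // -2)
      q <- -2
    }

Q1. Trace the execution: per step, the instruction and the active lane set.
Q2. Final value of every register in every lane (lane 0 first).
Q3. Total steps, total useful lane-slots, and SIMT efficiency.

step 0: q <- max(s, (-8 % 5))        {0,1,2,3,4,5,6,7,8,9,10,11,12,13,14,15,16,17,18,19,20,21,22,23,24,25,26,27,28,29,30,31}
step 1: q <- max(s, max(q, 2))       {0,1,2,3,4,5,6,7,8,9,10,11,12,13,14,15,16,17,18,19,20,21,22,23,24,25,26,27,28,29,30,31}
step 2: eval (min(s, q) < 5)         {0,1,2,3,4,5,6,7,8,9,10,11,12,13,14,15,16,17,18,19,20,21,22,23,24,25,26,27,28,29,30,31}
step 3: s <- max(q, (11 % -2))       {0,1,2,3,4}
step 4: q <- ((-1 + lane) // -2)     {5,6,7,8,9,10,11,12,13,14,15,16,17,18,19,20,21,22,23,24,25,26,27,28,29,30,31}
step 5: q <- -2                      {5,6,7,8,9,10,11,12,13,14,15,16,17,18,19,20,21,22,23,24,25,26,27,28,29,30,31}

Answer: 6 steps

q: 2,2,2,3,4,-2,-2,-2,-2,-2,-2,-2,-2,-2,-2,-2,-2,-2,-2,-2,-2,-2,-2,-2,-2,-2,-2,-2,-2,-2,-2,-2
s: 2,2,2,3,4,5,6,7,8,9,10,11,12,13,14,15,16,17,18,19,20,21,22,23,24,25,26,27,28,29,30,31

steps = 6; useful = 155; efficiency = 155/192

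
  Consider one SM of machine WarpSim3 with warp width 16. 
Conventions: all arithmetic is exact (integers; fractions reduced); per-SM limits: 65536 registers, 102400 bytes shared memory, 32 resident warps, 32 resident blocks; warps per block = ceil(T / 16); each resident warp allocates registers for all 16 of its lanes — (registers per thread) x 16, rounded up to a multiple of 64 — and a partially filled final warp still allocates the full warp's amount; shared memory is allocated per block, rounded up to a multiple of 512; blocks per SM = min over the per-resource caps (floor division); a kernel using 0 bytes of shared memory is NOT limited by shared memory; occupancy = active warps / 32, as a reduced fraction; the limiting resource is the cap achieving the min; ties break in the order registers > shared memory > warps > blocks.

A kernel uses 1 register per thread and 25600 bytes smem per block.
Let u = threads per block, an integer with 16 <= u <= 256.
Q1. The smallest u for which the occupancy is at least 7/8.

Answer: u = 97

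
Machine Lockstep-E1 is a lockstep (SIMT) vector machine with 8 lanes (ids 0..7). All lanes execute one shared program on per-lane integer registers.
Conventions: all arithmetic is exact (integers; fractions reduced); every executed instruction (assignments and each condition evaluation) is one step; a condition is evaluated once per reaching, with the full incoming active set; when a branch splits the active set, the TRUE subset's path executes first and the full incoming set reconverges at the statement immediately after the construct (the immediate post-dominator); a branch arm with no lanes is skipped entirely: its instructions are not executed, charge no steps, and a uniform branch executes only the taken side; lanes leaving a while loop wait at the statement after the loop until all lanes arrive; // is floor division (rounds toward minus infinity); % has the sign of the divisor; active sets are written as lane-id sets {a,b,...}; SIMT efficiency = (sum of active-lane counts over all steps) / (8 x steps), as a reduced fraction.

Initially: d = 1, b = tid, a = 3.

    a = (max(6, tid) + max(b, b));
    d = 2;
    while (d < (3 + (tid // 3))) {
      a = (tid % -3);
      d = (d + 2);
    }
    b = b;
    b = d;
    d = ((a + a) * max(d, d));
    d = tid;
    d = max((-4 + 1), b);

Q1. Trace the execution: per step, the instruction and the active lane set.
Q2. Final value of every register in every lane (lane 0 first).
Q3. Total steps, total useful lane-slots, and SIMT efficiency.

step 0: a <- (max(6, tid) + max(b, b)) {0,1,2,3,4,5,6,7}
step 1: d <- 2                       {0,1,2,3,4,5,6,7}
step 2: eval (d < (3 + (tid // 3)))  {0,1,2,3,4,5,6,7}
step 3: a <- (tid % -3)              {0,1,2,3,4,5,6,7}
step 4: d <- (d + 2)                 {0,1,2,3,4,5,6,7}
step 5: eval (d < (3 + (tid // 3)))  {0,1,2,3,4,5,6,7}
step 6: a <- (tid % -3)              {6,7}
step 7: d <- (d + 2)                 {6,7}
step 8: eval (d < (3 + (tid // 3)))  {6,7}
step 9: b <- b                       {0,1,2,3,4,5,6,7}
step 10: b <- d                       {0,1,2,3,4,5,6,7}
step 11: d <- ((a + a) * max(d, d))   {0,1,2,3,4,5,6,7}
step 12: d <- tid                     {0,1,2,3,4,5,6,7}
step 13: d <- max((-4 + 1), b)        {0,1,2,3,4,5,6,7}

Answer: 14 steps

d: 4,4,4,4,4,4,6,6
b: 4,4,4,4,4,4,6,6
a: 0,-2,-1,0,-2,-1,0,-2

steps = 14; useful = 94; efficiency = 94/112 = 47/56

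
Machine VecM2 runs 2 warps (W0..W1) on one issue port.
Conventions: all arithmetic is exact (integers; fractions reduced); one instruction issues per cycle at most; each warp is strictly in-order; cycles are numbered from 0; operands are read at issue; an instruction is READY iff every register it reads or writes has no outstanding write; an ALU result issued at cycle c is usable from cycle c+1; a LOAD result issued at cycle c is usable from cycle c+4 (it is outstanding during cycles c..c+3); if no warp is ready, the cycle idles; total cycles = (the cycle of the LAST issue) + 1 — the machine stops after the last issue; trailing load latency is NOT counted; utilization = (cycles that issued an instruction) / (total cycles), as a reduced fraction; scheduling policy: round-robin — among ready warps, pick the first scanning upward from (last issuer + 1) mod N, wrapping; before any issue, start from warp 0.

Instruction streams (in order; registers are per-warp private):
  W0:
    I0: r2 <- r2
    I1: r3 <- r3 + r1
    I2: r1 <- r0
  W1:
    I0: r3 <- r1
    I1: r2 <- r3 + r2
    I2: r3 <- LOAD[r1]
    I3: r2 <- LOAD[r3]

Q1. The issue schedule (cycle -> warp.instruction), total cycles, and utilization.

cycle 0: W0.I0
cycle 1: W1.I0
cycle 2: W0.I1
cycle 3: W1.I1
cycle 4: W0.I2
cycle 5: W1.I2
cycle 6: idle
cycle 7: idle
cycle 8: idle
cycle 9: W1.I3

Answer: 10 cycles, utilization 7/10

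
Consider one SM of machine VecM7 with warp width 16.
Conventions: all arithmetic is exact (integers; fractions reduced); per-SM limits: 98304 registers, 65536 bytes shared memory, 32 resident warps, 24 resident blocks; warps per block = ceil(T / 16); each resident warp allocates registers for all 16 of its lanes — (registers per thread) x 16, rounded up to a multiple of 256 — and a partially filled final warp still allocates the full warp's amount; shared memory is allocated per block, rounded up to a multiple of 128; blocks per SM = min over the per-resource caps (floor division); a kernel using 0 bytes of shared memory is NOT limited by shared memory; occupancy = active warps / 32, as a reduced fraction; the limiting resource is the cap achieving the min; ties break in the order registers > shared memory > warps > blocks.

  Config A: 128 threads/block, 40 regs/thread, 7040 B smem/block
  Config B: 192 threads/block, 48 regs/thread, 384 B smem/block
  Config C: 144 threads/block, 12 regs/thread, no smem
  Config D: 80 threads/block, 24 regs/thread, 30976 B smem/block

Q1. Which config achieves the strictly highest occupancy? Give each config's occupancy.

occupancies: A 1, B 3/4, C 27/32, D 5/16

Answer: A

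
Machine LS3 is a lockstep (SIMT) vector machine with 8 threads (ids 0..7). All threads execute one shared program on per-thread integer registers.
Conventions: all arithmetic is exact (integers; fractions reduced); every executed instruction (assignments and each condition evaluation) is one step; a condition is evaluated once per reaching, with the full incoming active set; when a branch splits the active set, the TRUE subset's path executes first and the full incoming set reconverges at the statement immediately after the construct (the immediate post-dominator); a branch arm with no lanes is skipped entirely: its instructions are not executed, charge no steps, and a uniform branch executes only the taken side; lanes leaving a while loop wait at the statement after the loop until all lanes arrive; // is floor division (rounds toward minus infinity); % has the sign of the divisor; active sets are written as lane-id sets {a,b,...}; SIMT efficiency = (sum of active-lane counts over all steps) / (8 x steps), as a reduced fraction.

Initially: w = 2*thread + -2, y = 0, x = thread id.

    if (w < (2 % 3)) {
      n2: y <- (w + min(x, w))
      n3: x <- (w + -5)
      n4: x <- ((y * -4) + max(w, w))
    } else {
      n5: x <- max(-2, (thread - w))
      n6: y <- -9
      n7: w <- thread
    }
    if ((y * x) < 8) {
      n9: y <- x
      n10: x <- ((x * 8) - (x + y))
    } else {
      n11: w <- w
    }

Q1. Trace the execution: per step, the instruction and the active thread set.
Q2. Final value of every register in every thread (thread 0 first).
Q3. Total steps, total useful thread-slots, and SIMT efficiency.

step 0: eval (w < (2 % 3))           {0,1,2,3,4,5,6,7}
step 1: y <- (w + min(x, w))         {0,1}
step 2: x <- (w + -5)                {0,1}
step 3: x <- ((y * -4) + max(w, w))  {0,1}
step 4: x <- max(-2, (thread - w))   {2,3,4,5,6,7}
step 5: y <- -9                      {2,3,4,5,6,7}
step 6: w <- thread                  {2,3,4,5,6,7}
step 7: eval ((y * x) < 8)           {0,1,2,3,4,5,6,7}
step 8: y <- x                       {0,1,2}
step 9: x <- ((x * 8) - (x + y))     {0,1,2}
step 10: w <- w                       {3,4,5,6,7}

Answer: 11 steps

w: -2,0,2,3,4,5,6,7
y: 14,0,0,-9,-9,-9,-9,-9
x: 84,0,0,-1,-2,-2,-2,-2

steps = 11; useful = 51; efficiency = 51/88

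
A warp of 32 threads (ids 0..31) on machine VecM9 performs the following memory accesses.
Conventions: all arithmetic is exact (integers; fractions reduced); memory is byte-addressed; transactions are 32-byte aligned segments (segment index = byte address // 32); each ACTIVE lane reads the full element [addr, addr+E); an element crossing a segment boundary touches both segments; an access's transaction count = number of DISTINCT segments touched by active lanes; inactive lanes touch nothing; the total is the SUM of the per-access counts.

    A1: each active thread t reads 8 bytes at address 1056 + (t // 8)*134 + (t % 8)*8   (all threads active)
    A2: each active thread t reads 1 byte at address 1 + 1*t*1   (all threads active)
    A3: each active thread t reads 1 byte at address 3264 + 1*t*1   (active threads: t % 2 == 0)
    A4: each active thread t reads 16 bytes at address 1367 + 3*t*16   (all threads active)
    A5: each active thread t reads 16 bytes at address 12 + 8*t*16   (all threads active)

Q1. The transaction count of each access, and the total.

A1: 11 transactions
A2: 2 transactions
A3: 1 transaction
A4: 48 transactions
A5: 32 transactions

Answer: 11,2,1,48,32; total 94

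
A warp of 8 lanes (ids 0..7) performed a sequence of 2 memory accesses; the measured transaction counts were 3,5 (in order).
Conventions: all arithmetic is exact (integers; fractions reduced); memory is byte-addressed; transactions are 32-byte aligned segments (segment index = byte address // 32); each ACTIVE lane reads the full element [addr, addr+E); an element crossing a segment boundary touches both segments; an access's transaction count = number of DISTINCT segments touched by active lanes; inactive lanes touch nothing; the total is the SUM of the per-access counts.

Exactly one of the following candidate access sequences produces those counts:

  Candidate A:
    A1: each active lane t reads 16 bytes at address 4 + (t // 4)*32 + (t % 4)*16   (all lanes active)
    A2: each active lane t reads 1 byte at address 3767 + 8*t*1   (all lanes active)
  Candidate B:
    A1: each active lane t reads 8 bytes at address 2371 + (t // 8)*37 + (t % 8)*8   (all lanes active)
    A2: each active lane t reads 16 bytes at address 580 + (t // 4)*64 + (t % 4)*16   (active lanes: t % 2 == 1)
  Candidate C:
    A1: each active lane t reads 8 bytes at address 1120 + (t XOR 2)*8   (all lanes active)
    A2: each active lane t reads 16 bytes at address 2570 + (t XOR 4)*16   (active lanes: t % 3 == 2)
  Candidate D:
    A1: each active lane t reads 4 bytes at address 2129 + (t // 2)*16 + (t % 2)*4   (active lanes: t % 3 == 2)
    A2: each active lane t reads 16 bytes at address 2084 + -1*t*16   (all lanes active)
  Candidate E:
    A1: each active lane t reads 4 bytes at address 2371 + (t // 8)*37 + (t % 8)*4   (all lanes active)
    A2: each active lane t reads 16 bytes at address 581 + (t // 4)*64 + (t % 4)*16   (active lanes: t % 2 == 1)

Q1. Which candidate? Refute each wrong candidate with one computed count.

A: A1 gives 4 transactions, not 3
C: A1 gives 2 transactions, not 3
D: A1 gives 1 transaction, not 3
E: A1 gives 2 transactions, not 3
B: all counts match (3,5)

Answer: B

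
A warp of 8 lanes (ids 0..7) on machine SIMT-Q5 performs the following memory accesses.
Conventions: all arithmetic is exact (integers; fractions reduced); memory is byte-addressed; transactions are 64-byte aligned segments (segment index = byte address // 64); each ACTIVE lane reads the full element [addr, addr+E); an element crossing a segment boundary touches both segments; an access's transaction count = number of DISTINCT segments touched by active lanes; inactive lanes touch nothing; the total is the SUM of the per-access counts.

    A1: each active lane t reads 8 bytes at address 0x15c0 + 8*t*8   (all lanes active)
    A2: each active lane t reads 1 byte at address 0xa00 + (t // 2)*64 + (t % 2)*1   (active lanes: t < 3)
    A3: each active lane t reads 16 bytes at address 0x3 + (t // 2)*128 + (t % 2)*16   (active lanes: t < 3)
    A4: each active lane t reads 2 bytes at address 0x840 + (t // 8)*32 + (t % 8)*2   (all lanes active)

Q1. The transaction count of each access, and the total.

A1: 8 transactions
A2: 2 transactions
A3: 2 transactions
A4: 1 transaction

Answer: 8,2,2,1; total 13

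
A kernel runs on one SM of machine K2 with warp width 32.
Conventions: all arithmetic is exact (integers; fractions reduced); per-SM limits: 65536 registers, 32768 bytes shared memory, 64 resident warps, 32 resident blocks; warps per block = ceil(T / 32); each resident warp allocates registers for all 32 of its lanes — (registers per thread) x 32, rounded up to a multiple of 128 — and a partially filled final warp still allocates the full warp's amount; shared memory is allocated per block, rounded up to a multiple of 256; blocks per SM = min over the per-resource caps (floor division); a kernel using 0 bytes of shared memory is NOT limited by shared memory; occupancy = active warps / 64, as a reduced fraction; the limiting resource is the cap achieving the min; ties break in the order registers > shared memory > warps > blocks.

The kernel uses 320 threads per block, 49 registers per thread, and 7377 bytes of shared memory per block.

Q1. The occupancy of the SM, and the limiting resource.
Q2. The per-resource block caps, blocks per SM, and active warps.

Answer: occupancy 15/32, limited by registers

registers: 3 blocks
shared memory: 4 blocks
warps: 6 blocks
blocks: 32 blocks

Answer: 3 blocks, 30 active warps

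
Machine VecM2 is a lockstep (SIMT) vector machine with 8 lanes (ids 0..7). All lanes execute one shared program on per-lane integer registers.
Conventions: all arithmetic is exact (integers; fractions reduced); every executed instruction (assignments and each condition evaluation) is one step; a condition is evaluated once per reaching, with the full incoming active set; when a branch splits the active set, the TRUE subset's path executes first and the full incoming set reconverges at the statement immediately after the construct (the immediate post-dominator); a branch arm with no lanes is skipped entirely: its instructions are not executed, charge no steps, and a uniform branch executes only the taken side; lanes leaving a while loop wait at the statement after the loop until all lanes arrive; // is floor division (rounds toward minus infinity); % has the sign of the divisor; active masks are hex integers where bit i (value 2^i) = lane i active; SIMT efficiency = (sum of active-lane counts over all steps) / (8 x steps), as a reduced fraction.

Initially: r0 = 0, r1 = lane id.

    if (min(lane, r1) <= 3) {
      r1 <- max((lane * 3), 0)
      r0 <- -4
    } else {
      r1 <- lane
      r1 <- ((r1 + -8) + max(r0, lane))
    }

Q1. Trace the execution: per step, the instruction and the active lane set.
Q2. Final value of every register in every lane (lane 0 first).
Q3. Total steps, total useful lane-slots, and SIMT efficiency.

step 0: eval (min(lane, r1) <= 3)    0xff
step 1: r1 <- max((lane * 3), 0)     0x0f
step 2: r0 <- -4                     0x0f
step 3: r1 <- lane                   0xf0
step 4: r1 <- ((r1 + -8) + max(r0, lane)) 0xf0

Answer: 5 steps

r0: -4,-4,-4,-4,0,0,0,0
r1: 0,3,6,9,0,2,4,6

steps = 5; useful = 24; efficiency = 24/40 = 3/5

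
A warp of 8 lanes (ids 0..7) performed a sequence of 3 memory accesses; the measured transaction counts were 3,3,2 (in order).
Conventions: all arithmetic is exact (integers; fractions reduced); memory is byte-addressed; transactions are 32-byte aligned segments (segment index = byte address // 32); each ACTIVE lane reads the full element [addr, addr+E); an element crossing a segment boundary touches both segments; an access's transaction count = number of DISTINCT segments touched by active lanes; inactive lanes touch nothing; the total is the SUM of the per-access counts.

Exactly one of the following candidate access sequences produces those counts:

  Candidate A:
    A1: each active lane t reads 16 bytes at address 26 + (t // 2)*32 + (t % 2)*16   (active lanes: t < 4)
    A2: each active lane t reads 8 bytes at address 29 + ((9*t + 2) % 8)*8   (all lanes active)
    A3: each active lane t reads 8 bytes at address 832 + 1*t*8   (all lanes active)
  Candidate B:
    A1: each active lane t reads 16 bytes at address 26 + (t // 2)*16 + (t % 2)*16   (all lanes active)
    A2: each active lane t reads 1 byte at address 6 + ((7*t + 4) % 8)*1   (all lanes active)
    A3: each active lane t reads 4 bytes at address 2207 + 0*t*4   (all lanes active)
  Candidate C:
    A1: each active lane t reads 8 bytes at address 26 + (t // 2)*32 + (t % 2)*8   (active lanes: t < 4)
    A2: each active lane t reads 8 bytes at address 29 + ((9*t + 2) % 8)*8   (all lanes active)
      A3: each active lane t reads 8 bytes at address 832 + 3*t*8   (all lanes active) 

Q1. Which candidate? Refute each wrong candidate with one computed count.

B: A1 gives 4 transactions, not 3
C: A3 gives 6 transactions, not 2
A: all counts match (3,3,2)

Answer: A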